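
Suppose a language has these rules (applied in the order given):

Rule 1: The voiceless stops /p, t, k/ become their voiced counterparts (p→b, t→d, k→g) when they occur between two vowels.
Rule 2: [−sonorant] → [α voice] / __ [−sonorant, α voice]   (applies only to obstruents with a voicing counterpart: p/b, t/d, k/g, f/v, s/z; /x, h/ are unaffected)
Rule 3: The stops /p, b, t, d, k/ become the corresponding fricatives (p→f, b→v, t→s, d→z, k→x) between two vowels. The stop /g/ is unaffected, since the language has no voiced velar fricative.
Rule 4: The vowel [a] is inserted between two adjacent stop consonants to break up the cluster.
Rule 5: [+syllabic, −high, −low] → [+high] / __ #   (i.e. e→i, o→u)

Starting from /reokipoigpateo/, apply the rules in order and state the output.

Rule 1 (intervocalic voicing): /k/ is a voiceless stop between vowels /o/ and /i/, so it voices to [g]. /p/ is a voiceless stop between vowels /i/ and /o/, so it voices to [b]. /t/ is a voiceless stop between vowels /a/ and /e/, so it voices to [d]. /reokipoigpateo/ → reogiboigpadeo.
Rule 2 (regressive voicing assimilation): /g/ precedes the voiceless obstruent /p/, so it devoices to [k] by assimilation. /reogiboigpadeo/ → reogiboikpadeo.
Rule 3 (intervocalic spirantization): /b/ is a stop between vowels /i/ and /o/, so it spirantizes to the fricative [v]. /d/ is a stop between vowels /a/ and /e/, so it spirantizes to the fricative [z]. /reogiboikpadeo/ → reogivoikpazeo.
Rule 4 (stop-cluster a-epenthesis): /k/ and /p/ form a stop–stop cluster, so [a] is inserted between them. /reogivoikpazeo/ → reogivoikapazeo.
Rule 5 (final vowel raising): /o/ is a mid vowel in word-final position, so it raises to [u]. /reogivoikapazeo/ → reogivoikapazeu.

reogivoikapazeu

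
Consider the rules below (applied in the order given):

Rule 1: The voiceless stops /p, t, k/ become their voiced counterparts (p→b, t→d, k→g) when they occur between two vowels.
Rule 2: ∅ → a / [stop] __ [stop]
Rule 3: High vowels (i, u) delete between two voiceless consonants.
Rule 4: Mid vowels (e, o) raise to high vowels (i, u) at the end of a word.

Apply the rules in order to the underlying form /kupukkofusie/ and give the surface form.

Rule 1 (intervocalic voicing): /p/ is a voiceless stop between vowels /u/ and /u/, so it voices to [b]. /kupukkofusie/ → kubukkofusie.
Rule 2 (stop-cluster a-epenthesis): /k/ and /k/ form a stop–stop cluster, so [a] is inserted between them. /kubukkofusie/ → kubukakofusie.
Rule 3 (high vowel syncope): /u/ is a high vowel flanked by voiceless consonants /f/ and /s/, so it deletes. /kubukakofusie/ → kubukakofsie.
Rule 4 (final vowel raising): /e/ is a mid vowel in word-final position, so it raises to [i]. /kubukakofsie/ → kubukakofsii.

kubukakofsii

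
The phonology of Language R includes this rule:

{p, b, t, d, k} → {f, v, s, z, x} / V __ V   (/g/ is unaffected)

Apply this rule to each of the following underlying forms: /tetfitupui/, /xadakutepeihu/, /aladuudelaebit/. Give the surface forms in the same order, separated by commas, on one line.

/tetfitupui/: /t/ is a stop between vowels /i/ and /u/, so it spirantizes to the fricative [s]. /p/ is a stop between vowels /u/ and /u/, so it spirantizes to the fricative [f]. → [tetfisufui].
/xadakutepeihu/: /d/ is a stop between vowels /a/ and /a/, so it spirantizes to the fricative [z]. /k/ is a stop between vowels /a/ and /u/, so it spirantizes to the fricative [x]. /t/ is a stop between vowels /u/ and /e/, so it spirantizes to the fricative [s]. /p/ is a stop between vowels /e/ and /e/, so it spirantizes to the fricative [f]. → [xazaxusefeihu].
/aladuudelaebit/: /d/ is a stop between vowels /a/ and /u/, so it spirantizes to the fricative [z]. /d/ is a stop between vowels /u/ and /e/, so it spirantizes to the fricative [z]. /b/ is a stop between vowels /e/ and /i/, so it spirantizes to the fricative [v]. → [alazuuzelaevit].

tetfisufui, xazaxusefeihu, alazuuzelaevit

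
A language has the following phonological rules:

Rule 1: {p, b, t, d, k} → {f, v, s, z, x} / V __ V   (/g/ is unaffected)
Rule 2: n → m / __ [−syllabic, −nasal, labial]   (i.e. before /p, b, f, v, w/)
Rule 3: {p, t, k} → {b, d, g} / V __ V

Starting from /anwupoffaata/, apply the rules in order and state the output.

amwufoffaasa

Rule 1 (intervocalic spirantization): /p/ is a stop between vowels /u/ and /o/, so it spirantizes to the fricative [f]. /t/ is a stop between vowels /a/ and /a/, so it spirantizes to the fricative [s]. /anwupoffaata/ → anwufoffaasa.
Rule 2 (nasal place assimilation): /n/ precedes the labial consonant /w/, so it assimilates in place to [m]. /anwufoffaasa/ → amwufoffaasa.
Rule 3 (intervocalic voicing): no segment meets the environment; /amwufoffaasa/ is unchanged.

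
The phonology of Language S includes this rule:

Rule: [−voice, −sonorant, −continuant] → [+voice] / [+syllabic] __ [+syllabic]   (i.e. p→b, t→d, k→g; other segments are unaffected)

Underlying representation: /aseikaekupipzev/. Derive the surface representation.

/k/ is a voiceless stop between vowels /i/ and /a/, so it voices to [g].
/k/ is a voiceless stop between vowels /e/ and /u/, so it voices to [g].
/p/ is a voiceless stop between vowels /u/ and /i/, so it voices to [b].
Surface form: [aseigaegubipzev].

aseigaegubipzev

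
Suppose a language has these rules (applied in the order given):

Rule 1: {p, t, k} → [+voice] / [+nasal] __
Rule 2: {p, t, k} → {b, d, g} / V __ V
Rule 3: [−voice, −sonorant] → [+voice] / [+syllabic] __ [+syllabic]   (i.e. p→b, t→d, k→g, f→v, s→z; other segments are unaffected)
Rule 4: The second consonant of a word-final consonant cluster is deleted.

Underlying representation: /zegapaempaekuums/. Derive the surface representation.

zegabaembaeguum

Rule 1 (post-nasal voicing): /p/ is a voiceless stop immediately after the nasal /m/, so it voices to [b]. /zegapaempaekuums/ → zegapaembaekuums.
Rule 2 (intervocalic voicing): /p/ is a voiceless stop between vowels /a/ and /a/, so it voices to [b]. /k/ is a voiceless stop between vowels /e/ and /u/, so it voices to [g]. /zegapaembaekuums/ → zegabaembaeguums.
Rule 3 (intervocalic voicing): no segment meets the environment; /zegabaembaeguums/ is unchanged.
Rule 4 (final cluster simplification): /s/ is the second consonant of a word-final cluster /ms/, so it deletes. /zegabaembaeguums/ → zegabaembaeguum.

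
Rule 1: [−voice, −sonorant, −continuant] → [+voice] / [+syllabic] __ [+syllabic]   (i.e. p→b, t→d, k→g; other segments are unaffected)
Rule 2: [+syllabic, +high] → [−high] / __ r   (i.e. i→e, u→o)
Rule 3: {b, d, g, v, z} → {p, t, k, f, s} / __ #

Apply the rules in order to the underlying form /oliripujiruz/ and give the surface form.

Rule 1 (intervocalic voicing): /p/ is a voiceless stop between vowels /i/ and /u/, so it voices to [b]. /oliripujiruz/ → oliribujiruz.
Rule 2 (pre-rhotic lowering): /i/ is a high vowel immediately before /r/, so it lowers to [e]. /i/ is a high vowel immediately before /r/, so it lowers to [e]. /oliribujiruz/ → oleribujeruz.
Rule 3 (final devoicing): /z/ is a voiced obstruent in word-final position, so it devoices to [s]. /oleribujeruz/ → oleribujerus.

oleribujerus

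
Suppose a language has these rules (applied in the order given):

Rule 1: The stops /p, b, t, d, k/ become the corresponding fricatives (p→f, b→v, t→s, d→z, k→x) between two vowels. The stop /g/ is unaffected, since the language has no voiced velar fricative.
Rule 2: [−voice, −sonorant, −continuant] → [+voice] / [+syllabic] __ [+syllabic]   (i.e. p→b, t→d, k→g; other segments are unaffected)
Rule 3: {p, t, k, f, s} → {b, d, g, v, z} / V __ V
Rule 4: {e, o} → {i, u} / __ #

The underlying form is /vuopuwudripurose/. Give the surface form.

vuovuwudrivurozi

Rule 1 (intervocalic spirantization): /p/ is a stop between vowels /o/ and /u/, so it spirantizes to the fricative [f]. /p/ is a stop between vowels /i/ and /u/, so it spirantizes to the fricative [f]. /vuopuwudripurose/ → vuofuwudrifurose.
Rule 2 (intervocalic voicing): no segment meets the environment; /vuofuwudrifurose/ is unchanged.
Rule 3 (intervocalic voicing): /f/ is a voiceless obstruent between vowels /o/ and /u/, so it voices to [v]. /f/ is a voiceless obstruent between vowels /i/ and /u/, so it voices to [v]. /s/ is a voiceless obstruent between vowels /o/ and /e/, so it voices to [z]. /vuofuwudrifurose/ → vuovuwudrivuroze.
Rule 4 (final vowel raising): /e/ is a mid vowel in word-final position, so it raises to [i]. /vuovuwudrivuroze/ → vuovuwudrivurozi.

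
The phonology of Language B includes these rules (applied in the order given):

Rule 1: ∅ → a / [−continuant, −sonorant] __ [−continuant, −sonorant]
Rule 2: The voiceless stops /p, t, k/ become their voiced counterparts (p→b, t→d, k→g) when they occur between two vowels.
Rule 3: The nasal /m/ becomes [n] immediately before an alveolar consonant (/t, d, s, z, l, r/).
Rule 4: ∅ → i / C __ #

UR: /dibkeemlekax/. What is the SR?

dibageenlegaxi

Rule 1 (stop-cluster a-epenthesis): /b/ and /k/ form a stop–stop cluster, so [a] is inserted between them. /dibkeemlekax/ → dibakeemlekax.
Rule 2 (intervocalic voicing): /k/ is a voiceless stop between vowels /a/ and /e/, so it voices to [g]. /k/ is a voiceless stop between vowels /e/ and /a/, so it voices to [g]. /dibakeemlekax/ → dibageemlegax.
Rule 3 (nasal place assimilation): /m/ precedes the alveolar consonant /l/, so it assimilates in place to [n]. /dibageemlegax/ → dibageenlegax.
Rule 4 (final i-epenthesis): the form ends in the consonant /x/, so [i] is inserted word-finally. /dibageenlegax/ → dibageenlegaxi.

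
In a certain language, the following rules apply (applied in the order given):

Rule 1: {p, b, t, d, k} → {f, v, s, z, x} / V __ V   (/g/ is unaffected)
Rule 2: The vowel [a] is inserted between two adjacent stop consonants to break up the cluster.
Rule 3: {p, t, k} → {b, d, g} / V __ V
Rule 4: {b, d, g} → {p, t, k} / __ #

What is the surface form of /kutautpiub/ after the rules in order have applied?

Rule 1 (intervocalic spirantization): /t/ is a stop between vowels /u/ and /a/, so it spirantizes to the fricative [s]. /kutautpiub/ → kusautpiub.
Rule 2 (stop-cluster a-epenthesis): /t/ and /p/ form a stop–stop cluster, so [a] is inserted between them. /kusautpiub/ → kusautapiub.
Rule 3 (intervocalic voicing): /t/ is a voiceless stop between vowels /u/ and /a/, so it voices to [d]. /p/ is a voiceless stop between vowels /a/ and /i/, so it voices to [b]. /kusautapiub/ → kusaudabiub.
Rule 4 (final devoicing): /b/ is a voiced stop in word-final position, so it devoices to [p]. /kusaudabiub/ → kusaudabiup.

kusaudabiup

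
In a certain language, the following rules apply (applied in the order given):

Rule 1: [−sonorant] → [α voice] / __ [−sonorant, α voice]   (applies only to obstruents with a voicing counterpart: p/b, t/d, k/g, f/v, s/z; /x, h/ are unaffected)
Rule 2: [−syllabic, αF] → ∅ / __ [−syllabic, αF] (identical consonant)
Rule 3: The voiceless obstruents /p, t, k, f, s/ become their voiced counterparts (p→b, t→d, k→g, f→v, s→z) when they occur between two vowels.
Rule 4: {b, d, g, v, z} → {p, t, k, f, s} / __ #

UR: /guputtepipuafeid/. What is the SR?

Rule 1 (regressive voicing assimilation): no segment meets the environment; /guputtepipuafeid/ is unchanged.
Rule 2 (degemination): /tt/ is a geminate; the first /t/ deletes. /guputtepipuafeid/ → guputepipuafeid.
Rule 3 (intervocalic voicing): /p/ is a voiceless obstruent between vowels /u/ and /u/, so it voices to [b]. /t/ is a voiceless obstruent between vowels /u/ and /e/, so it voices to [d]. /p/ is a voiceless obstruent between vowels /e/ and /i/, so it voices to [b]. /p/ is a voiceless obstruent between vowels /i/ and /u/, so it voices to [b]. /f/ is a voiceless obstruent between vowels /a/ and /e/, so it voices to [v]. /guputepipuafeid/ → gubudebibuaveid.
Rule 4 (final devoicing): /d/ is a voiced obstruent in word-final position, so it devoices to [t]. /gubudebibuaveid/ → gubudebibuaveit.

gubudebibuaveit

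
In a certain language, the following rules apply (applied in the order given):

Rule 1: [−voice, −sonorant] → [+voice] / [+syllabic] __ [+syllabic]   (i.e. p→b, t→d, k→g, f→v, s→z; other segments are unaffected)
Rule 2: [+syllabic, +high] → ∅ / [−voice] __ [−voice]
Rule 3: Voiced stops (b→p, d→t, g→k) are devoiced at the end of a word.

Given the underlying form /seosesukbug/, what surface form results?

seozezukbuk

Rule 1 (intervocalic voicing): /s/ is a voiceless obstruent between vowels /o/ and /e/, so it voices to [z]. /s/ is a voiceless obstruent between vowels /e/ and /u/, so it voices to [z]. /seosesukbug/ → seozezukbug.
Rule 2 (high vowel syncope): no segment meets the environment; /seozezukbug/ is unchanged.
Rule 3 (final devoicing): /g/ is a voiced stop in word-final position, so it devoices to [k]. /seozezukbug/ → seozezukbuk.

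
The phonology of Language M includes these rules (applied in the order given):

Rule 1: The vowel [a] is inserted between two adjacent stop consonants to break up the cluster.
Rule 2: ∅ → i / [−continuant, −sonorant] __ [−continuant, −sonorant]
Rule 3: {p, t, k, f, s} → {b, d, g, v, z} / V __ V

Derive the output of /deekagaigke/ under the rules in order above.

deegagaigage

Rule 1 (stop-cluster a-epenthesis): /g/ and /k/ form a stop–stop cluster, so [a] is inserted between them. /deekagaigke/ → deekagaigake.
Rule 2 (stop-cluster i-epenthesis): no segment meets the environment; /deekagaigake/ is unchanged.
Rule 3 (intervocalic voicing): /k/ is a voiceless obstruent between vowels /e/ and /a/, so it voices to [g]. /k/ is a voiceless obstruent between vowels /a/ and /e/, so it voices to [g]. /deekagaigake/ → deegagaigage.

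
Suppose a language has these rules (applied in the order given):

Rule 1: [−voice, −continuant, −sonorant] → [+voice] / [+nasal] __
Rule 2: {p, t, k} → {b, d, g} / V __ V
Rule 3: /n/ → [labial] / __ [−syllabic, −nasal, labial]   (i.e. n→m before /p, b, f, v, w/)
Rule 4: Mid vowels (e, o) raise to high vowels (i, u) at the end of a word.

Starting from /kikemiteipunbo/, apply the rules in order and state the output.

kigemideibumbu

Rule 1 (post-nasal voicing): no segment meets the environment; /kikemiteipunbo/ is unchanged.
Rule 2 (intervocalic voicing): /k/ is a voiceless stop between vowels /i/ and /e/, so it voices to [g]. /t/ is a voiceless stop between vowels /i/ and /e/, so it voices to [d]. /p/ is a voiceless stop between vowels /i/ and /u/, so it voices to [b]. /kikemiteipunbo/ → kigemideibunbo.
Rule 3 (nasal place assimilation): /n/ precedes the labial consonant /b/, so it assimilates in place to [m]. /kigemideibunbo/ → kigemideibumbo.
Rule 4 (final vowel raising): /o/ is a mid vowel in word-final position, so it raises to [u]. /kigemideibumbo/ → kigemideibumbu.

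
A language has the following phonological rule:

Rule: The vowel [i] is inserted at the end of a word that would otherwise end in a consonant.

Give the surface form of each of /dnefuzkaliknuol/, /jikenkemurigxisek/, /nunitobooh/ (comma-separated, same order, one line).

/dnefuzkaliknuol/: the form ends in the consonant /l/, so [i] is inserted word-finally. → [dnefuzkaliknuoli].
/jikenkemurigxisek/: the form ends in the consonant /k/, so [i] is inserted word-finally. → [jikenkemurigxiseki].
/nunitobooh/: the form ends in the consonant /h/, so [i] is inserted word-finally. → [nunitoboohi].

dnefuzkaliknuoli, jikenkemurigxiseki, nunitoboohi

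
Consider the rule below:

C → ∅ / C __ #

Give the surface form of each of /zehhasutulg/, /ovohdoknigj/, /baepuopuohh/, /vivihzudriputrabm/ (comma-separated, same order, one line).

/zehhasutulg/: /g/ is the second consonant of a word-final cluster /lg/, so it deletes. → [zehhasutul].
/ovohdoknigj/: /j/ is the second consonant of a word-final cluster /gj/, so it deletes. → [ovohdoknig].
/baepuopuohh/: /h/ is the second consonant of a word-final cluster /hh/, so it deletes. → [baepuopuoh].
/vivihzudriputrabm/: /m/ is the second consonant of a word-final cluster /bm/, so it deletes. → [vivihzudriputrab].

zehhasutul, ovohdoknig, baepuopuoh, vivihzudriputrab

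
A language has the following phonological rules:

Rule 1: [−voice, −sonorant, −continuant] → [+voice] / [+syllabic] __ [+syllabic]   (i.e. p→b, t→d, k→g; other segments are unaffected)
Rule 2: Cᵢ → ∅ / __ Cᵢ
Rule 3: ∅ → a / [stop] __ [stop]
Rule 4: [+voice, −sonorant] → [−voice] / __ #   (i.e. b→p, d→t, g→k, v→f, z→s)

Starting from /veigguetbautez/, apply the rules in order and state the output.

veiguetabaudes

Rule 1 (intervocalic voicing): /t/ is a voiceless stop between vowels /u/ and /e/, so it voices to [d]. /veigguetbautez/ → veigguetbaudez.
Rule 2 (degemination): /gg/ is a geminate; the first /g/ deletes. /veigguetbaudez/ → veiguetbaudez.
Rule 3 (stop-cluster a-epenthesis): /t/ and /b/ form a stop–stop cluster, so [a] is inserted between them. /veiguetbaudez/ → veiguetabaudez.
Rule 4 (final devoicing): /z/ is a voiced obstruent in word-final position, so it devoices to [s]. /veiguetabaudez/ → veiguetabaudes.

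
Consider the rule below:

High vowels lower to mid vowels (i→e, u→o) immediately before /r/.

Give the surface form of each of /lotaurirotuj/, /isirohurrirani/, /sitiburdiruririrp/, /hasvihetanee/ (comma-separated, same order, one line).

lotaorerotuj, iserohorrerani, sitiborderorererp, hasvihetanee

/lotaurirotuj/: /u/ is a high vowel immediately before /r/, so it lowers to [o]. /i/ is a high vowel immediately before /r/, so it lowers to [e]. → [lotaorerotuj].
/isirohurrirani/: /i/ is a high vowel immediately before /r/, so it lowers to [e]. /u/ is a high vowel immediately before /r/, so it lowers to [o]. /i/ is a high vowel immediately before /r/, so it lowers to [e]. → [iserohorrerani].
/sitiburdiruririrp/: /u/ is a high vowel immediately before /r/, so it lowers to [o]. /i/ is a high vowel immediately before /r/, so it lowers to [e]. /u/ is a high vowel immediately before /r/, so it lowers to [o]. /i/ is a high vowel immediately before /r/, so it lowers to [e]. /i/ is a high vowel immediately before /r/, so it lowers to [e]. → [sitiborderorererp].
/hasvihetanee/: the rule's environment is not met; surfaces unchanged as [hasvihetanee].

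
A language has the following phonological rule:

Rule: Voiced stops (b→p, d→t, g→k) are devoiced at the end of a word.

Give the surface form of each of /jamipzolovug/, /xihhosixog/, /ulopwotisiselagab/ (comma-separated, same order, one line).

jamipzolovuk, xihhosixok, ulopwotisiselagap

/jamipzolovug/: /g/ is a voiced stop in word-final position, so it devoices to [k]. → [jamipzolovuk].
/xihhosixog/: /g/ is a voiced stop in word-final position, so it devoices to [k]. → [xihhosixok].
/ulopwotisiselagab/: /b/ is a voiced stop in word-final position, so it devoices to [p]. → [ulopwotisiselagap].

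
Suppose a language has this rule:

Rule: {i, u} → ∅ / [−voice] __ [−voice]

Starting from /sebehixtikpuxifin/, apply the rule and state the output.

/i/ is a high vowel flanked by voiceless consonants /h/ and /x/, so it deletes.
/i/ is a high vowel flanked by voiceless consonants /t/ and /k/, so it deletes.
/u/ is a high vowel flanked by voiceless consonants /p/ and /x/, so it deletes.
/i/ is a high vowel flanked by voiceless consonants /x/ and /f/, so it deletes.
Surface form: [sebehxtkpxfin].

sebehxtkpxfin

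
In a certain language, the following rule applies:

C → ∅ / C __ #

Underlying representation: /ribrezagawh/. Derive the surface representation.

/h/ is the second consonant of a word-final cluster /wh/, so it deletes.
The other instances of /r/, /b/, /z/, /g/, /w/ do not occur in the required environment and remain unchanged.
Surface form: [ribrezagaw].

ribrezagaw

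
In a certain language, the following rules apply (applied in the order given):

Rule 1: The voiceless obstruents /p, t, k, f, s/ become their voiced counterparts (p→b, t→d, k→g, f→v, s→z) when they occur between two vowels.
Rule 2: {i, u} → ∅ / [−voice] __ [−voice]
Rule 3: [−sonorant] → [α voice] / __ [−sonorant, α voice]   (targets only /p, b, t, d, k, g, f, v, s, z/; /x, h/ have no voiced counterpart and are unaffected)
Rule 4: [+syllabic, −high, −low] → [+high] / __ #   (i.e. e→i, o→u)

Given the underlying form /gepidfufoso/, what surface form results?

gebitfuvozu

Rule 1 (intervocalic voicing): /p/ is a voiceless obstruent between vowels /e/ and /i/, so it voices to [b]. /f/ is a voiceless obstruent between vowels /u/ and /o/, so it voices to [v]. /s/ is a voiceless obstruent between vowels /o/ and /o/, so it voices to [z]. /gepidfufoso/ → gebidfuvozo.
Rule 2 (high vowel syncope): no segment meets the environment; /gebidfuvozo/ is unchanged.
Rule 3 (regressive voicing assimilation): /d/ precedes the voiceless obstruent /f/, so it devoices to [t] by assimilation. /gebidfuvozo/ → gebitfuvozo.
Rule 4 (final vowel raising): /o/ is a mid vowel in word-final position, so it raises to [u]. /gebitfuvozo/ → gebitfuvozu.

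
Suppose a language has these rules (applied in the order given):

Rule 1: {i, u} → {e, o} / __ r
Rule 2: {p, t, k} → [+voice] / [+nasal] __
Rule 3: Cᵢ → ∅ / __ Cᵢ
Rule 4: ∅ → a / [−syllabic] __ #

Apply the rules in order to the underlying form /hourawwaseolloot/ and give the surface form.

Rule 1 (pre-rhotic lowering): /u/ is a high vowel immediately before /r/, so it lowers to [o]. /hourawwaseolloot/ → hoorawwaseolloot.
Rule 2 (post-nasal voicing): no segment meets the environment; /hoorawwaseolloot/ is unchanged.
Rule 3 (degemination): /ww/ is a geminate; the first /w/ deletes. /ll/ is a geminate; the first /l/ deletes. /hoorawwaseolloot/ → hoorawaseoloot.
Rule 4 (final a-epenthesis): the form ends in the consonant /t/, so [a] is inserted word-finally. /hoorawaseoloot/ → hoorawaseoloota.

hoorawaseoloota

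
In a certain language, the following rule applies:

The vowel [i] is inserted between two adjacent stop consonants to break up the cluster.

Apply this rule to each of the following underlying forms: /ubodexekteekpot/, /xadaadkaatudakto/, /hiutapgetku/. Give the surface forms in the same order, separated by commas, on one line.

ubodexekiteekipot, xadaadikaatudakito, hiutapigetiku

/ubodexekteekpot/: /k/ and /t/ form a stop–stop cluster, so [i] is inserted between them. /k/ and /p/ form a stop–stop cluster, so [i] is inserted between them. → [ubodexekiteekipot].
/xadaadkaatudakto/: /d/ and /k/ form a stop–stop cluster, so [i] is inserted between them. /k/ and /t/ form a stop–stop cluster, so [i] is inserted between them. → [xadaadikaatudakito].
/hiutapgetku/: /p/ and /g/ form a stop–stop cluster, so [i] is inserted between them. /t/ and /k/ form a stop–stop cluster, so [i] is inserted between them. → [hiutapigetiku].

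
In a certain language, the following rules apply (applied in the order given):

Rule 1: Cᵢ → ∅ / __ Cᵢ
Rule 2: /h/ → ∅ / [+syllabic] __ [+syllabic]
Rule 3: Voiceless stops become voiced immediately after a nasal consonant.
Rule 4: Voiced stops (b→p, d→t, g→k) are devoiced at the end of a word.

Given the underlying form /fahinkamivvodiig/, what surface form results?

Rule 1 (degemination): /vv/ is a geminate; the first /v/ deletes. /fahinkamivvodiig/ → fahinkamivodiig.
Rule 2 (intervocalic h-deletion): /h/ occurs between vowels /a/ and /i/, so it deletes. /fahinkamivodiig/ → fainkamivodiig.
Rule 3 (post-nasal voicing): /k/ is a voiceless stop immediately after the nasal /n/, so it voices to [g]. /fainkamivodiig/ → faingamivodiig.
Rule 4 (final devoicing): /g/ is a voiced stop in word-final position, so it devoices to [k]. /faingamivodiig/ → faingamivodiik.

faingamivodiik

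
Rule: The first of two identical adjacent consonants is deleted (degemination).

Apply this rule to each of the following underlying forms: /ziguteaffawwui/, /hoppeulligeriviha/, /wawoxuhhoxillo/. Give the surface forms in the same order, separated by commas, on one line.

ziguteafawui, hopeuligeriviha, wawoxuhoxilo

/ziguteaffawwui/: /ff/ is a geminate; the first /f/ deletes. /ww/ is a geminate; the first /w/ deletes. → [ziguteafawui].
/hoppeulligeriviha/: /pp/ is a geminate; the first /p/ deletes. /ll/ is a geminate; the first /l/ deletes. → [hopeuligeriviha].
/wawoxuhhoxillo/: /hh/ is a geminate; the first /h/ deletes. /ll/ is a geminate; the first /l/ deletes. → [wawoxuhoxilo].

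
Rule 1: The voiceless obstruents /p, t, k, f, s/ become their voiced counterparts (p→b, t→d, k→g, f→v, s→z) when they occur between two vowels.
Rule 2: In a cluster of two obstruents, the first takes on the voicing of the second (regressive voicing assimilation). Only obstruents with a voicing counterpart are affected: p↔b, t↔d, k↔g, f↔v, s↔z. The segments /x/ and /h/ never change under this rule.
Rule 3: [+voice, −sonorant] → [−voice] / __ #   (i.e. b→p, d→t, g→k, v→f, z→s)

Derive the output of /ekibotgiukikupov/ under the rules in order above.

egibodgiugigubof

Rule 1 (intervocalic voicing): /k/ is a voiceless obstruent between vowels /e/ and /i/, so it voices to [g]. /k/ is a voiceless obstruent between vowels /u/ and /i/, so it voices to [g]. /k/ is a voiceless obstruent between vowels /i/ and /u/, so it voices to [g]. /p/ is a voiceless obstruent between vowels /u/ and /o/, so it voices to [b]. /ekibotgiukikupov/ → egibotgiugigubov.
Rule 2 (regressive voicing assimilation): /t/ precedes the voiced obstruent /g/, so it voices to [d] by assimilation. /egibotgiugigubov/ → egibodgiugigubov.
Rule 3 (final devoicing): /v/ is a voiced obstruent in word-final position, so it devoices to [f]. /egibodgiugigubov/ → egibodgiugigubof.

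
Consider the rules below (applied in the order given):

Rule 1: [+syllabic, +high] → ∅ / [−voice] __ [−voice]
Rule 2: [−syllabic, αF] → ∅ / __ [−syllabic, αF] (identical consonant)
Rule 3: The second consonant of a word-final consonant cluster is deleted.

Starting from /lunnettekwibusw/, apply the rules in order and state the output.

lunetekwibus

Rule 1 (high vowel syncope): no segment meets the environment; /lunnettekwibusw/ is unchanged.
Rule 2 (degemination): /nn/ is a geminate; the first /n/ deletes. /tt/ is a geminate; the first /t/ deletes. /lunnettekwibusw/ → lunetekwibusw.
Rule 3 (final cluster simplification): /w/ is the second consonant of a word-final cluster /sw/, so it deletes. /lunetekwibusw/ → lunetekwibus.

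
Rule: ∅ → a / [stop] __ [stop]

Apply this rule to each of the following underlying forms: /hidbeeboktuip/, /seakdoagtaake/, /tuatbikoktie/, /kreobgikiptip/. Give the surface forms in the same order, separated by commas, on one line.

hidabeebokatuip, seakadoagataake, tuatabikokatie, kreobagikipatip

/hidbeeboktuip/: /d/ and /b/ form a stop–stop cluster, so [a] is inserted between them. /k/ and /t/ form a stop–stop cluster, so [a] is inserted between them. → [hidabeebokatuip].
/seakdoagtaake/: /k/ and /d/ form a stop–stop cluster, so [a] is inserted between them. /g/ and /t/ form a stop–stop cluster, so [a] is inserted between them. → [seakadoagataake].
/tuatbikoktie/: /t/ and /b/ form a stop–stop cluster, so [a] is inserted between them. /k/ and /t/ form a stop–stop cluster, so [a] is inserted between them. → [tuatabikokatie].
/kreobgikiptip/: /b/ and /g/ form a stop–stop cluster, so [a] is inserted between them. /p/ and /t/ form a stop–stop cluster, so [a] is inserted between them. → [kreobagikipatip].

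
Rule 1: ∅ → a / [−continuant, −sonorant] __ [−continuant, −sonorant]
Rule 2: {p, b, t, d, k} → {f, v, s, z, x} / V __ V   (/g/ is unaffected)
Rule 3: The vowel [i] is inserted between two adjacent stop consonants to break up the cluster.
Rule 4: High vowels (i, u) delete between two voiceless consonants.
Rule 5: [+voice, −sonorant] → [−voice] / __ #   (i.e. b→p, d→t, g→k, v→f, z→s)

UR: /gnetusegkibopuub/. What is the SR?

gnessegaxivofuup

Rule 1 (stop-cluster a-epenthesis): /g/ and /k/ form a stop–stop cluster, so [a] is inserted between them. /gnetusegkibopuub/ → gnetusegakibopuub.
Rule 2 (intervocalic spirantization): /t/ is a stop between vowels /e/ and /u/, so it spirantizes to the fricative [s]. /k/ is a stop between vowels /a/ and /i/, so it spirantizes to the fricative [x]. /b/ is a stop between vowels /i/ and /o/, so it spirantizes to the fricative [v]. /p/ is a stop between vowels /o/ and /u/, so it spirantizes to the fricative [f]. /gnetusegakibopuub/ → gnesusegaxivofuub.
Rule 3 (stop-cluster i-epenthesis): no segment meets the environment; /gnesusegaxivofuub/ is unchanged.
Rule 4 (high vowel syncope): /u/ is a high vowel flanked by voiceless consonants /s/ and /s/, so it deletes. /gnesusegaxivofuub/ → gnessegaxivofuub.
Rule 5 (final devoicing): /b/ is a voiced obstruent in word-final position, so it devoices to [p]. /gnessegaxivofuub/ → gnessegaxivofuup.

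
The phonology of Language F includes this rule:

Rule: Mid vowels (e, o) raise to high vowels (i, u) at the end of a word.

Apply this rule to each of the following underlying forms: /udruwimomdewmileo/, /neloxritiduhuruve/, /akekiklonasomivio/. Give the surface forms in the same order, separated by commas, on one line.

udruwimomdewmileu, neloxritiduhuruvi, akekiklonasomiviu

/udruwimomdewmileo/: /o/ is a mid vowel in word-final position, so it raises to [u]. → [udruwimomdewmileu].
/neloxritiduhuruve/: /e/ is a mid vowel in word-final position, so it raises to [i]. → [neloxritiduhuruvi].
/akekiklonasomivio/: /o/ is a mid vowel in word-final position, so it raises to [u]. → [akekiklonasomiviu].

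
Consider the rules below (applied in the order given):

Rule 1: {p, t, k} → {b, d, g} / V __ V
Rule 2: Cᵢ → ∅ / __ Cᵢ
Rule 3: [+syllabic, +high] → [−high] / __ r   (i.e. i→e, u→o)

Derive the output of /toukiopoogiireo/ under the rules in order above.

tougioboogiereo

Rule 1 (intervocalic voicing): /k/ is a voiceless stop between vowels /u/ and /i/, so it voices to [g]. /p/ is a voiceless stop between vowels /o/ and /o/, so it voices to [b]. /toukiopoogiireo/ → tougioboogiireo.
Rule 2 (degemination): no segment meets the environment; /tougioboogiireo/ is unchanged.
Rule 3 (pre-rhotic lowering): /i/ is a high vowel immediately before /r/, so it lowers to [e]. /tougioboogiireo/ → tougioboogiereo.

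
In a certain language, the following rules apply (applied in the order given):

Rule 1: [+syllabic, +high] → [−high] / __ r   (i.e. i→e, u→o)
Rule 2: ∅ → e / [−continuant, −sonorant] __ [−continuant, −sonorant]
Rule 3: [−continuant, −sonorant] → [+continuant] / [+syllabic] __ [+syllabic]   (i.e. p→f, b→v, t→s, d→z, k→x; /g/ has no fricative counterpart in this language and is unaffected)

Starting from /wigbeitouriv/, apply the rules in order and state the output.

wigeveisooriv

Rule 1 (pre-rhotic lowering): /u/ is a high vowel immediately before /r/, so it lowers to [o]. /wigbeitouriv/ → wigbeitooriv.
Rule 2 (stop-cluster e-epenthesis): /g/ and /b/ form a stop–stop cluster, so [e] is inserted between them. /wigbeitooriv/ → wigebeitooriv.
Rule 3 (intervocalic spirantization): /b/ is a stop between vowels /e/ and /e/, so it spirantizes to the fricative [v]. /t/ is a stop between vowels /i/ and /o/, so it spirantizes to the fricative [s]. /wigebeitooriv/ → wigeveisooriv.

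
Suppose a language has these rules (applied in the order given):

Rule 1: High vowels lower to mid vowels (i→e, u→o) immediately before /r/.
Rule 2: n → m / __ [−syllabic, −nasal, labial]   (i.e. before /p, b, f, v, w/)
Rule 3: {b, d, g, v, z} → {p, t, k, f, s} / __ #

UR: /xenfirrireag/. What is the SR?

xemferrereak

Rule 1 (pre-rhotic lowering): /i/ is a high vowel immediately before /r/, so it lowers to [e]. /i/ is a high vowel immediately before /r/, so it lowers to [e]. /xenfirrireag/ → xenferrereag.
Rule 2 (nasal place assimilation): /n/ precedes the labial consonant /f/, so it assimilates in place to [m]. /xenferrereag/ → xemferrereag.
Rule 3 (final devoicing): /g/ is a voiced obstruent in word-final position, so it devoices to [k]. /xemferrereag/ → xemferrereak.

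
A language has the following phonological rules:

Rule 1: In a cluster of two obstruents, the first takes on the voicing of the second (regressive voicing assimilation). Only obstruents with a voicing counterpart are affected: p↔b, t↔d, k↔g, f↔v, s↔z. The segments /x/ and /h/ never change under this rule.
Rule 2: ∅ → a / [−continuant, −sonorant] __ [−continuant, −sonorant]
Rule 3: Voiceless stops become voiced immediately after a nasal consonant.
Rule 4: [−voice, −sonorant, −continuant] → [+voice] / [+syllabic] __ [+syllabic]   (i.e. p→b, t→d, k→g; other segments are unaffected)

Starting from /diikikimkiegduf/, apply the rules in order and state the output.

diigigimgiegaduf

Rule 1 (regressive voicing assimilation): no segment meets the environment; /diikikimkiegduf/ is unchanged.
Rule 2 (stop-cluster a-epenthesis): /g/ and /d/ form a stop–stop cluster, so [a] is inserted between them. /diikikimkiegduf/ → diikikimkiegaduf.
Rule 3 (post-nasal voicing): /k/ is a voiceless stop immediately after the nasal /m/, so it voices to [g]. /diikikimkiegaduf/ → diikikimgiegaduf.
Rule 4 (intervocalic voicing): /k/ is a voiceless stop between vowels /i/ and /i/, so it voices to [g]. /k/ is a voiceless stop between vowels /i/ and /i/, so it voices to [g]. /diikikimgiegaduf/ → diigigimgiegaduf.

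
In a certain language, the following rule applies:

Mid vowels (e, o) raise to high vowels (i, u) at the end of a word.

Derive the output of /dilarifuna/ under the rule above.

No segment of /dilarifuna/ meets the structural description of the rule, so the form surfaces unchanged.

dilarifuna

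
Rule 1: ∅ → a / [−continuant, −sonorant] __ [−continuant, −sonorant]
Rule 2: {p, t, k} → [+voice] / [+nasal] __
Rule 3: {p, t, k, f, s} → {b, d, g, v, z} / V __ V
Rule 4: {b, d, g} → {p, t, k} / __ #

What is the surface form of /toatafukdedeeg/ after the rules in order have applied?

toadavugadedeek

Rule 1 (stop-cluster a-epenthesis): /k/ and /d/ form a stop–stop cluster, so [a] is inserted between them. /toatafukdedeeg/ → toatafukadedeeg.
Rule 2 (post-nasal voicing): no segment meets the environment; /toatafukadedeeg/ is unchanged.
Rule 3 (intervocalic voicing): /t/ is a voiceless obstruent between vowels /a/ and /a/, so it voices to [d]. /f/ is a voiceless obstruent between vowels /a/ and /u/, so it voices to [v]. /k/ is a voiceless obstruent between vowels /u/ and /a/, so it voices to [g]. /toatafukadedeeg/ → toadavugadedeeg.
Rule 4 (final devoicing): /g/ is a voiced stop in word-final position, so it devoices to [k]. /toadavugadedeeg/ → toadavugadedeek.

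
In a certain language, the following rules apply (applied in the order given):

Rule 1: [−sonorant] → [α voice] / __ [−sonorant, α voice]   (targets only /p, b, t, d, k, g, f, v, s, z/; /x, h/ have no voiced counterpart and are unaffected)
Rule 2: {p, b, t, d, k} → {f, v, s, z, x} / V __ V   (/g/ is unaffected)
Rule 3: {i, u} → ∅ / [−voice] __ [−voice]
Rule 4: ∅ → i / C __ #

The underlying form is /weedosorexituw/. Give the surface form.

Rule 1 (regressive voicing assimilation): no segment meets the environment; /weedosorexituw/ is unchanged.
Rule 2 (intervocalic spirantization): /d/ is a stop between vowels /e/ and /o/, so it spirantizes to the fricative [z]. /t/ is a stop between vowels /i/ and /u/, so it spirantizes to the fricative [s]. /weedosorexituw/ → weezosorexisuw.
Rule 3 (high vowel syncope): /i/ is a high vowel flanked by voiceless consonants /x/ and /s/, so it deletes. /weezosorexisuw/ → weezosorexsuw.
Rule 4 (final i-epenthesis): the form ends in the consonant /w/, so [i] is inserted word-finally. /weezosorexsuw/ → weezosorexsuwi.

weezosorexsuwi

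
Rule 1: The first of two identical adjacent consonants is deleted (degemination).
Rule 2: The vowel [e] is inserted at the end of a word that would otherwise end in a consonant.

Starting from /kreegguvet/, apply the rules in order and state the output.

Rule 1 (degemination): /gg/ is a geminate; the first /g/ deletes. /kreegguvet/ → kreeguvet.
Rule 2 (final e-epenthesis): the form ends in the consonant /t/, so [e] is inserted word-finally. /kreeguvet/ → kreeguvete.

kreeguvete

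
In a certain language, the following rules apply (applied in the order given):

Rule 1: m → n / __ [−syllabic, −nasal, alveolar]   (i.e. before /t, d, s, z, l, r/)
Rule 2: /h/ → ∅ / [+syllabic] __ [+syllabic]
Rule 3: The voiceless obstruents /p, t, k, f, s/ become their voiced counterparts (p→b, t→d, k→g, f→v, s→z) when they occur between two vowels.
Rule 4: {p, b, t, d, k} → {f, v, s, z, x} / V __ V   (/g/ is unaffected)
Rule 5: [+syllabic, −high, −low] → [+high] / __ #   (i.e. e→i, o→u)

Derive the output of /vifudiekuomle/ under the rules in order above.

Rule 1 (nasal place assimilation): /m/ precedes the alveolar consonant /l/, so it assimilates in place to [n]. /vifudiekuomle/ → vifudiekuonle.
Rule 2 (intervocalic h-deletion): no segment meets the environment; /vifudiekuonle/ is unchanged.
Rule 3 (intervocalic voicing): /f/ is a voiceless obstruent between vowels /i/ and /u/, so it voices to [v]. /k/ is a voiceless obstruent between vowels /e/ and /u/, so it voices to [g]. /vifudiekuonle/ → vivudieguonle.
Rule 4 (intervocalic spirantization): /d/ is a stop between vowels /u/ and /i/, so it spirantizes to the fricative [z]. /vivudieguonle/ → vivuzieguonle.
Rule 5 (final vowel raising): /e/ is a mid vowel in word-final position, so it raises to [i]. /vivuzieguonle/ → vivuzieguonli.

vivuzieguonli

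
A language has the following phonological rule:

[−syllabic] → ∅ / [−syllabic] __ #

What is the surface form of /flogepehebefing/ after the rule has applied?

flogepehebefin

/g/ is the second consonant of a word-final cluster /ng/, so it deletes.
Surface form: [flogepehebefin].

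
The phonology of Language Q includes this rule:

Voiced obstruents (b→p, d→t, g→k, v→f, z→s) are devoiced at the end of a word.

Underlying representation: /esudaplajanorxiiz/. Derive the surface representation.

/z/ is a voiced obstruent in word-final position, so it devoices to [s].
The other instance of /d/ does not occur in the required environment and remains unchanged.
Surface form: [esudaplajanorxiis].

esudaplajanorxiis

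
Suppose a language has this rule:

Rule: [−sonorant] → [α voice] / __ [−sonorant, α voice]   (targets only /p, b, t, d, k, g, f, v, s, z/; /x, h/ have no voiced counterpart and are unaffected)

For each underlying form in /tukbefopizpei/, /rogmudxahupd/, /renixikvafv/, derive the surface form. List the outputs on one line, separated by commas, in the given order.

/tukbefopizpei/: /k/ precedes the voiced obstruent /b/, so it voices to [g] by assimilation. /z/ precedes the voiceless obstruent /p/, so it devoices to [s] by assimilation. → [tugbefopispei].
/rogmudxahupd/: /d/ precedes the voiceless obstruent /x/, so it devoices to [t] by assimilation. /p/ precedes the voiced obstruent /d/, so it voices to [b] by assimilation. → [rogmutxahubd].
/renixikvafv/: /k/ precedes the voiced obstruent /v/, so it voices to [g] by assimilation. /f/ precedes the voiced obstruent /v/, so it voices to [v] by assimilation. → [renixigvavv].

tugbefopispei, rogmutxahubd, renixigvavv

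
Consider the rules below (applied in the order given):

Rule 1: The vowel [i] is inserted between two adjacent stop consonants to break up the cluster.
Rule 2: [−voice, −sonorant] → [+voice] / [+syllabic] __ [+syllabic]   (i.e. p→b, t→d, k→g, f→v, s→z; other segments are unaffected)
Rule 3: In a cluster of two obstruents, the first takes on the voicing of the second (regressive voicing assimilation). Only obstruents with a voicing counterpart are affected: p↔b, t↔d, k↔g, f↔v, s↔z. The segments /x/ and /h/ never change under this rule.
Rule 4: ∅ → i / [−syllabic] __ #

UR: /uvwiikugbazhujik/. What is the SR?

Rule 1 (stop-cluster i-epenthesis): /g/ and /b/ form a stop–stop cluster, so [i] is inserted between them. /uvwiikugbazhujik/ → uvwiikugibazhujik.
Rule 2 (intervocalic voicing): /k/ is a voiceless obstruent between vowels /i/ and /u/, so it voices to [g]. /uvwiikugibazhujik/ → uvwiigugibazhujik.
Rule 3 (regressive voicing assimilation): /z/ precedes the voiceless obstruent /h/, so it devoices to [s] by assimilation. /uvwiigugibazhujik/ → uvwiigugibashujik.
Rule 4 (final i-epenthesis): the form ends in the consonant /k/, so [i] is inserted word-finally. /uvwiigugibashujik/ → uvwiigugibashujiki.

uvwiigugibashujiki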